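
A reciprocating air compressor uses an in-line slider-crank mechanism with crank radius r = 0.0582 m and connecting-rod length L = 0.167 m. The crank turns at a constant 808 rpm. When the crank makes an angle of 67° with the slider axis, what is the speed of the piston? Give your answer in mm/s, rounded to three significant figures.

ω = 2π·808/60 = 84.61 rad/s
For an in-line slider-crank, x = r cosθ + √(L² − r² sin²θ), so v = −rω sinθ·[1 + r cosθ/√(L² − r² sin²θ)].
With r = 0.0582 m, L = 0.167 m, θ = 67°: √(L² − r² sin²θ) = 0.15817 m.
v = −0.0582·84.61·0.92050·[1 + 0.0582·0.39073/0.15817] = -5.1847 m/s.
|v| = 5.1847 m/s = 5184.7 mm/s.

5180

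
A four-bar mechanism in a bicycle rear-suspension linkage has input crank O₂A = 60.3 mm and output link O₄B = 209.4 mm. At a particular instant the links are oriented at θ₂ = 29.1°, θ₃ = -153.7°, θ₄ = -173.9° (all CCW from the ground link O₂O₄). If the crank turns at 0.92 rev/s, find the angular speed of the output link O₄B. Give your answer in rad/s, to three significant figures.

0.235

ω₂ = 5.781 rad/s (from 0.92 rev/s).
Differentiating the loop-closure r₂e^{iθ₂}+r₃e^{iθ₃}=r₁+r₄e^{iθ₄} gives r₂ω₂e^{iθ₂}+r₃ω₃e^{iθ₃}=r₄ω₄e^{iθ₄}.
Eliminating the other unknown: ω₄ = r₂ω₂ sin(θ₂−θ₃) / [r₄ sin(θ₄−θ₃)].
Numerator sine = -0.04885; denominator sine = -0.34530.
Result = 0.0603·5.781·(-0.04885) / (0.2094·(-0.34530)) = +0.23549 rad/s; magnitude 0.23549 rad/s.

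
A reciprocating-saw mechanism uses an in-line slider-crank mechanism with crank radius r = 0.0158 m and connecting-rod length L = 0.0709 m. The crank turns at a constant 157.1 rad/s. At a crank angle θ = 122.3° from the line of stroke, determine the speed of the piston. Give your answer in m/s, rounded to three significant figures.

ω = 157.1 rad/s
For an in-line slider-crank, x = r cosθ + √(L² − r² sin²θ), so v = −rω sinθ·[1 + r cosθ/√(L² − r² sin²θ)].
With r = 0.0158 m, L = 0.0709 m, θ = 122.3°: √(L² − r² sin²θ) = 0.069631 m.
v = −0.0158·157.1·0.84526·[1 + 0.0158·-0.53435/0.069631] = -1.8437 m/s.
|v| = 1.8437 m/s.

1.84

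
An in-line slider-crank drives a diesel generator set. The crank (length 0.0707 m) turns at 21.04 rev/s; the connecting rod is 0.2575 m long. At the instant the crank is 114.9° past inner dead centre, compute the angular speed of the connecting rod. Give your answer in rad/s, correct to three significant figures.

ω = 132.2 rad/s (converted from 21.04 rev/s).
The rod makes angle φ with the slider axis where L sinφ = r sinθ; differentiating, L cosφ·φ̇ = r ω cosθ.
L cosφ = √(L² − r² sin²θ) = 0.24939 m.
|ω_rod| = r ω |cosθ| / √(L² − r² sin²θ) = 0.0707·132.2·0.42104/0.24939 = 15.779 rad/s.

15.8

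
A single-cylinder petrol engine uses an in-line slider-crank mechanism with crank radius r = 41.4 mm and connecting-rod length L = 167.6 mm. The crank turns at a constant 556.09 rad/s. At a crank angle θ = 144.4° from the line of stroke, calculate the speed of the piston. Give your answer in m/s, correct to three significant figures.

ω = 556.1 rad/s
For an in-line slider-crank, x = r cosθ + √(L² − r² sin²θ), so v = −rω sinθ·[1 + r cosθ/√(L² − r² sin²θ)].
With r = 0.0414 m, L = 0.1676 m, θ = 144.4°: √(L² − r² sin²θ) = 0.16586 m.
v = −0.0414·556.1·0.58212·[1 + 0.0414·-0.81310/0.16586] = -10.682 m/s.
|v| = 10.682 m/s.

10.7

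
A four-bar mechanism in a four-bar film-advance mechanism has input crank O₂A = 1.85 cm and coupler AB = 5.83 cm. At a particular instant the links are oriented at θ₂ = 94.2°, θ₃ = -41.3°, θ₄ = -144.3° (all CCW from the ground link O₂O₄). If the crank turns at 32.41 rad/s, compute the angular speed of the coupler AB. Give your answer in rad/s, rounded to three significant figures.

ω₂ = 32.41 rad/s
Differentiating the loop-closure r₂e^{iθ₂}+r₃e^{iθ₃}=r₁+r₄e^{iθ₄} gives r₂ω₂e^{iθ₂}+r₃ω₃e^{iθ₃}=r₄ω₄e^{iθ₄}.
Eliminating the other unknown: ω₃ = r₂ω₂ sin(θ₄−θ₂) / [r₃ sin(θ₃−θ₄)].
Numerator sine = +0.85264; denominator sine = +0.97437.
Result = 0.0185·32.41·(+0.85264) / (0.0583·(+0.97437)) = +8.9996 rad/s; magnitude 8.9996 rad/s.

9.00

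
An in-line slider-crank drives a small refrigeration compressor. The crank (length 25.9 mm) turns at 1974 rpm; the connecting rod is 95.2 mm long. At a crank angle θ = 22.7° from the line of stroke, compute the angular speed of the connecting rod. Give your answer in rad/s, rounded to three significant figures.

ω = 206.7 rad/s (converted from 1974 rpm).
The rod makes angle φ with the slider axis where L sinφ = r sinθ; differentiating, L cosφ·φ̇ = r ω cosθ.
L cosφ = √(L² − r² sin²θ) = 0.094674 m.
|ω_rod| = r ω |cosθ| / √(L² − r² sin²θ) = 0.0259·206.7·0.92254/0.094674 = 52.171 rad/s.

52.2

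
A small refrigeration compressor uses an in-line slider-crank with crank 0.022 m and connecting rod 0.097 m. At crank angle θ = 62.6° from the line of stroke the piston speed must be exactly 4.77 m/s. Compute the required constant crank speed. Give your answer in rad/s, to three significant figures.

For an in-line slider-crank, |v_piston| = rω|sinθ|·[1 + r cosθ/√(L² − r² sin²θ)].
With r = 0.022 m, L = 0.097 m, θ = 62.6°: the bracketed kinematic factor |dx/dθ| = 0.021613 m.
ω = v/|dx/dθ| = 4.77/0.021613 = 220.7 rad/s.

221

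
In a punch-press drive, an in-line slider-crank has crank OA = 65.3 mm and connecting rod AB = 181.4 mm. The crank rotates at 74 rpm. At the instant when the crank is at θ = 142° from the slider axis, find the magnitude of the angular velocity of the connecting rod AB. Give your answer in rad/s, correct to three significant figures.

2.25

ω = 7.749 rad/s (converted from 74 rpm).
The rod makes angle φ with the slider axis where L sinφ = r sinθ; differentiating, L cosφ·φ̇ = r ω cosθ.
L cosφ = √(L² − r² sin²θ) = 0.17689 m.
|ω_rod| = r ω |cosθ| / √(L² − r² sin²θ) = 0.0653·7.749·0.78801/0.17689 = 2.2543 rad/s.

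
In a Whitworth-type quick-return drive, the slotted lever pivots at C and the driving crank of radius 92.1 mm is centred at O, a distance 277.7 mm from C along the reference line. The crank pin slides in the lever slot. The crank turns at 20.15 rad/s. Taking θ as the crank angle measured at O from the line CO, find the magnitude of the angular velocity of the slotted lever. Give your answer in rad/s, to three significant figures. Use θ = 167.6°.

9.33

ω = 20.15 rad/s
Crank pin A relative to C: A = (d + r cosθ, r sinθ); lever angle φ = atan2(r sinθ, d + r cosθ).
Differentiating tanφ: φ̇ = rω(d cosθ + r)/(d² + r² + 2dr cosθ).
d² + r² + 2dr cosθ = |CA|² = 0.0356406 m²;  d cosθ + r = -0.17912 m.
|ω_lever| = |0.0921·20.15·-0.17912| / 0.0356406 = 9.3269 rad/s.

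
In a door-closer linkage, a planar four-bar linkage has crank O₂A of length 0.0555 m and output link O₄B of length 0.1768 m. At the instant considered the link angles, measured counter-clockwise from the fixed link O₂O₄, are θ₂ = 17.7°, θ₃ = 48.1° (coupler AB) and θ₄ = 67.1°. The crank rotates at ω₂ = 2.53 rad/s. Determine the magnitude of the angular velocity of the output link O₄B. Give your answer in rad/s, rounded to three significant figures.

1.23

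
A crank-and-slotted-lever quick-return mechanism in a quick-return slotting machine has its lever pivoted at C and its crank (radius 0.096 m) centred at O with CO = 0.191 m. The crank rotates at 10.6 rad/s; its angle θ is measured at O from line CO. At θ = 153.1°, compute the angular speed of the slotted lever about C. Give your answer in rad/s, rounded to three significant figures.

ω = 10.6 rad/s
Crank pin A relative to C: A = (d + r cosθ, r sinθ); lever angle φ = atan2(r sinθ, d + r cosθ).
Differentiating tanφ: φ̇ = rω(d cosθ + r)/(d² + r² + 2dr cosθ).
d² + r² + 2dr cosθ = |CA|² = 0.012993 m²;  d cosθ + r = -0.074333 m.
|ω_lever| = |0.096·10.6·-0.074333| / 0.012993 = 5.8217 rad/s.

5.82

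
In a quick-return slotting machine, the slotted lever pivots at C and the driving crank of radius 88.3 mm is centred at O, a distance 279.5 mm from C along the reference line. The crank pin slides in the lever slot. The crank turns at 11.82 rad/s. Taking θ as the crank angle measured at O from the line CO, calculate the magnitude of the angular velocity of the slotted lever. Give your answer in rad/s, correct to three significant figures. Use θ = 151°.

3.81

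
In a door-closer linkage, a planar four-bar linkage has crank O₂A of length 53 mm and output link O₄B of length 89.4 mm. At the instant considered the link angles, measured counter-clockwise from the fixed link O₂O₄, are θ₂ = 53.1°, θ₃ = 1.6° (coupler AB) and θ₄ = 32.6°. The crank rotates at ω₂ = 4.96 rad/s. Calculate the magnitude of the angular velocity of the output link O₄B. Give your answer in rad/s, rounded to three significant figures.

ω₂ = 4.96 rad/s
Differentiating the loop-closure r₂e^{iθ₂}+r₃e^{iθ₃}=r₁+r₄e^{iθ₄} gives r₂ω₂e^{iθ₂}+r₃ω₃e^{iθ₃}=r₄ω₄e^{iθ₄}.
Eliminating the other unknown: ω₄ = r₂ω₂ sin(θ₂−θ₃) / [r₄ sin(θ₄−θ₃)].
Numerator sine = +0.78261; denominator sine = +0.51504.
Result = 0.053·4.96·(+0.78261) / (0.0894·(+0.51504)) = +4.4681 rad/s; magnitude 4.4681 rad/s.

4.47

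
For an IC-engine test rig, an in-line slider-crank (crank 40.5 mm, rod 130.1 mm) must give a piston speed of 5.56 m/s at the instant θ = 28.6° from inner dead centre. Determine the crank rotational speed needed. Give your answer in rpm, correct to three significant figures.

2150

For an in-line slider-crank, |v_piston| = rω|sinθ|·[1 + r cosθ/√(L² − r² sin²θ)].
With r = 0.0405 m, L = 0.1301 m, θ = 28.6°: the bracketed kinematic factor |dx/dθ| = 0.024746 m.
ω = v/|dx/dθ| = 5.56/0.024746 = 224.69 rad/s.
N = 60ω/(2π) = 2145.6 rpm.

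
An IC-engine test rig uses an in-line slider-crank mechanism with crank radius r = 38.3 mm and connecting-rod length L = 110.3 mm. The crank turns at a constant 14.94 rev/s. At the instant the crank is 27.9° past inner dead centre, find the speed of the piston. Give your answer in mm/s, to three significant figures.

2210

ω = 2π·14.9 = 93.87 rad/s
For an in-line slider-crank, x = r cosθ + √(L² − r² sin²θ), so v = −rω sinθ·[1 + r cosθ/√(L² − r² sin²θ)].
With r = 0.0383 m, L = 0.1103 m, θ = 27.9°: √(L² − r² sin²θ) = 0.10883 m.
v = −0.0383·93.87·0.46793·[1 + 0.0383·0.88377/0.10883] = -2.2055 m/s.
|v| = 2.2055 m/s = 2205.5 mm/s.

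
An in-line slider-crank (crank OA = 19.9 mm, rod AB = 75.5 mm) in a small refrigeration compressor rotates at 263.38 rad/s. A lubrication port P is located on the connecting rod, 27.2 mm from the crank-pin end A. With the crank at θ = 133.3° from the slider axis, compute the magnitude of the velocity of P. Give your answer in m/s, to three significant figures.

ω = 263.4 rad/s.  Crank-pin speed |V_A| = rω = 5.2413 m/s, perpendicular to OA.
Rod angle: sinφ = −(r/L) sinθ ⇒ φ = -11.059°; ω_rod = −rω cosθ/√(L²−r²sin²θ) = +48.511 rad/s.
V_P = V_A + ω_rod × AP, with AP = 0.0272 m along the rod.
Components: V_Px = −rω sinθ − a·ω_rod·sinφ = -3.5613 m/s;  V_Py = rω cosθ + a·ω_rod·cosφ = -2.2996 m/s.
|V_P| = √(V_Px² + V_Py²) = 4.2392 m/s.

4.24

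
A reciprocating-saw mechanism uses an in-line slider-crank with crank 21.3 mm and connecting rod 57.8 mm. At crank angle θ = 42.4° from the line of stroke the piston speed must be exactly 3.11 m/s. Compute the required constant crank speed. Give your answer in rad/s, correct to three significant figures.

169

For an in-line slider-crank, |v_piston| = rω|sinθ|·[1 + r cosθ/√(L² − r² sin²θ)].
With r = 0.0213 m, L = 0.0578 m, θ = 42.4°: the bracketed kinematic factor |dx/dθ| = 0.018398 m.
ω = v/|dx/dθ| = 3.11/0.018398 = 169.04 rad/s.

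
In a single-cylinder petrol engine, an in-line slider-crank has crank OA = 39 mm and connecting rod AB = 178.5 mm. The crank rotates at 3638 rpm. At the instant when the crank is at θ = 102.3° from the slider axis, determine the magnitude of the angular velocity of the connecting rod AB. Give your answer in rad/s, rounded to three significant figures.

18.2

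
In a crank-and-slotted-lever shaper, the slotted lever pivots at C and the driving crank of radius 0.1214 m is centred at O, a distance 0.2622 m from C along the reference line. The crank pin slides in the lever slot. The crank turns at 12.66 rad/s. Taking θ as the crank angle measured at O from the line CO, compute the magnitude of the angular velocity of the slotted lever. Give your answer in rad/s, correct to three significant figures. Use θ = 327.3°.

3.84

ω = 12.66 rad/s
Crank pin A relative to C: A = (d + r cosθ, r sinθ); lever angle φ = atan2(r sinθ, d + r cosθ).
Differentiating tanφ: φ̇ = rω(d cosθ + r)/(d² + r² + 2dr cosθ).
d² + r² + 2dr cosθ = |CA|² = 0.137059 m²;  d cosθ + r = +0.34204 m.
|ω_lever| = |0.1214·12.66·+0.34204| / 0.137059 = 3.8355 rad/s.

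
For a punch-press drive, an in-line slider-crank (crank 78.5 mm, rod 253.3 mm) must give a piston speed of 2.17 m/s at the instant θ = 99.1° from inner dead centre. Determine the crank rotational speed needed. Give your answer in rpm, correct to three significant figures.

For an in-line slider-crank, |v_piston| = rω|sinθ|·[1 + r cosθ/√(L² − r² sin²θ)].
With r = 0.0785 m, L = 0.2533 m, θ = 99.1°: the bracketed kinematic factor |dx/dθ| = 0.073521 m.
ω = v/|dx/dθ| = 2.17/0.073521 = 29.515 rad/s.
N = 60ω/(2π) = 281.85 rpm.

282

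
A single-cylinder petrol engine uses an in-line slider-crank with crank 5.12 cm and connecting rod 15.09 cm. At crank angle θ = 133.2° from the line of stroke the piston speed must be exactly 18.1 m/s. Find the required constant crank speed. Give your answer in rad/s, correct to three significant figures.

638

For an in-line slider-crank, |v_piston| = rω|sinθ|·[1 + r cosθ/√(L² − r² sin²θ)].
With r = 0.0512 m, L = 0.1509 m, θ = 133.2°: the bracketed kinematic factor |dx/dθ| = 0.028376 m.
ω = v/|dx/dθ| = 18.1/0.028376 = 637.86 rad/s.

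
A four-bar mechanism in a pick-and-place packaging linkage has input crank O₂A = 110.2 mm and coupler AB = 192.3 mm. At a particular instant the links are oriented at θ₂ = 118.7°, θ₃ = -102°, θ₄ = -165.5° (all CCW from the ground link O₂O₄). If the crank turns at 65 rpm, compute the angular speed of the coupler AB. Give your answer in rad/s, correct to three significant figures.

ω₂ = 6.807 rad/s (from 65 rpm).
Differentiating the loop-closure r₂e^{iθ₂}+r₃e^{iθ₃}=r₁+r₄e^{iθ₄} gives r₂ω₂e^{iθ₂}+r₃ω₃e^{iθ₃}=r₄ω₄e^{iθ₄}.
Eliminating the other unknown: ω₃ = r₂ω₂ sin(θ₄−θ₂) / [r₃ sin(θ₃−θ₄)].
Numerator sine = +0.96945; denominator sine = +0.89493.
Result = 0.1102·6.807·(+0.96945) / (0.1923·(+0.89493)) = +4.2255 rad/s; magnitude 4.2255 rad/s.

4.23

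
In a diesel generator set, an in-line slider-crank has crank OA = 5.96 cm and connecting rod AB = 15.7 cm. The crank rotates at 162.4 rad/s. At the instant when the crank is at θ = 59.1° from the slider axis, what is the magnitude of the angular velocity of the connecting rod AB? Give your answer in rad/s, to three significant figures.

ω = 162.4 rad/s
The rod makes angle φ with the slider axis where L sinφ = r sinθ; differentiating, L cosφ·φ̇ = r ω cosθ.
L cosφ = √(L² − r² sin²θ) = 0.14844 m.
|ω_rod| = r ω |cosθ| / √(L² − r² sin²θ) = 0.0596·162.4·0.51354/0.14844 = 33.486 rad/s.

33.5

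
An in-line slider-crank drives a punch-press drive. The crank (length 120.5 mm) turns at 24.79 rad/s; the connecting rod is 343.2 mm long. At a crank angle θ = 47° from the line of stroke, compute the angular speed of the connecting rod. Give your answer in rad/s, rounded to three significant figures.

6.14

ω = 24.79 rad/s
The rod makes angle φ with the slider axis where L sinφ = r sinθ; differentiating, L cosφ·φ̇ = r ω cosθ.
L cosφ = √(L² − r² sin²θ) = 0.33169 m.
|ω_rod| = r ω |cosθ| / √(L² − r² sin²θ) = 0.1205·24.79·0.68200/0.33169 = 6.142 rad/s.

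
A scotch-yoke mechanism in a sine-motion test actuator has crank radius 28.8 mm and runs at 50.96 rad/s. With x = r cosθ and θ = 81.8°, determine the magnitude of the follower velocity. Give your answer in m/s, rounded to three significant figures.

ω = 50.96 rad/s
x = r cosθ ⇒ ẋ = −rω sinθ.
|v| = rω|sinθ| = 0.0288·50.96·|sin 81.8°| = 1.4526 m/s.

1.45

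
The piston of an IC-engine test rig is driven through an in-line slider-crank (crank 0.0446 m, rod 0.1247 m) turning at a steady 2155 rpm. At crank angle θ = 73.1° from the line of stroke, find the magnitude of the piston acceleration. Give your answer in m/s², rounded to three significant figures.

ω = 2π·2155/60 = 225.7 rad/s
x(θ) = r cosθ + √(L² − r² sin²θ); with ω constant, a = ω²·d²x/dθ².
d²x/dθ² = −r cosθ − r²(cos2θ)/√u − r⁴ sin²2θ/(4u^{3/2}),  u = L² − r² sin²θ = 0.013729 m².
Substituting r = 0.0446 m, L = 0.1247 m, θ = 73.1°: d²x/dθ² = +0.00095165 m.
a = ω²·d²x/dθ² = (225.7)²·(+0.00095165) = +48.465 m/s²;  |a| = 48.465 m/s².

48.5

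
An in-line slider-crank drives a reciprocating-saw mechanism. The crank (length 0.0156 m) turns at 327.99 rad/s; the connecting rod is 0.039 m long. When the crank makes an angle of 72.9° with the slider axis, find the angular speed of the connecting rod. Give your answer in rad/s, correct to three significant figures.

41.7

ω = 328 rad/s
The rod makes angle φ with the slider axis where L sinφ = r sinθ; differentiating, L cosφ·φ̇ = r ω cosθ.
L cosφ = √(L² − r² sin²θ) = 0.036037 m.
|ω_rod| = r ω |cosθ| / √(L² − r² sin²θ) = 0.0156·328·0.29404/0.036037 = 41.749 rad/s.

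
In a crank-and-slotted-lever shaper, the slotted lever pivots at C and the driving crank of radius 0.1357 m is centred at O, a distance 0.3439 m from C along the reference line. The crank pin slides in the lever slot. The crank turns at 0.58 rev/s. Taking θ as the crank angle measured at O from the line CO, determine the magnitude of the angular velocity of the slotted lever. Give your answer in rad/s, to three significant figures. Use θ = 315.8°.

0.928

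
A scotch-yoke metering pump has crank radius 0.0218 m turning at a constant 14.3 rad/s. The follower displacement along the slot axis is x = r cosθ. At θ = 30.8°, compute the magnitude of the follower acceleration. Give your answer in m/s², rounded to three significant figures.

ω = 14.3 rad/s
x = r cosθ ⇒ ẍ = −rω² cosθ (ω constant).
|a| = rω²|cosθ| = 0.0218·(14.3)²·|cos 30.8°| = 3.8291 m/s².

3.83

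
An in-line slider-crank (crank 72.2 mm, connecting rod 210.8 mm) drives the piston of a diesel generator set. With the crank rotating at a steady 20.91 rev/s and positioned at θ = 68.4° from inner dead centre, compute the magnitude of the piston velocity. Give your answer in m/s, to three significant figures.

9.99

ω = 2π·20.9 = 131.4 rad/s
For an in-line slider-crank, x = r cosθ + √(L² − r² sin²θ), so v = −rω sinθ·[1 + r cosθ/√(L² − r² sin²θ)].
With r = 0.0722 m, L = 0.2108 m, θ = 68.4°: √(L² − r² sin²θ) = 0.19983 m.
v = −0.0722·131.4·0.92978·[1 + 0.0722·0.36812/0.19983] = -9.9927 m/s.
|v| = 9.9927 m/s.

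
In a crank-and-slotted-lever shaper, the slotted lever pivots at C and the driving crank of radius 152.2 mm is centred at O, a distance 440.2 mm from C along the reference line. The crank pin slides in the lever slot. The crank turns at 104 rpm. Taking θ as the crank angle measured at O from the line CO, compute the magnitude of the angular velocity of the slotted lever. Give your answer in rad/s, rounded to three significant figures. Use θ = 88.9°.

ω = 10.89 rad/s (from 104 rpm).
Crank pin A relative to C: A = (d + r cosθ, r sinθ); lever angle φ = atan2(r sinθ, d + r cosθ).
Differentiating tanφ: φ̇ = rω(d cosθ + r)/(d² + r² + 2dr cosθ).
d² + r² + 2dr cosθ = |CA|² = 0.219513 m²;  d cosθ + r = +0.16065 m.
|ω_lever| = |0.1522·10.89·+0.16065| / 0.219513 = 1.2131 rad/s.

1.21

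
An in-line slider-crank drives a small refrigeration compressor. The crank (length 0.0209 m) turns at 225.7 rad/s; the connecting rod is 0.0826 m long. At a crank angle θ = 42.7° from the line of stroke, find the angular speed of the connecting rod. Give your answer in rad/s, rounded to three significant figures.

ω = 225.7 rad/s
The rod makes angle φ with the slider axis where L sinφ = r sinθ; differentiating, L cosφ·φ̇ = r ω cosθ.
L cosφ = √(L² − r² sin²θ) = 0.081375 m.
|ω_rod| = r ω |cosθ| / √(L² − r² sin²θ) = 0.0209·225.7·0.73491/0.081375 = 42.601 rad/s.

42.6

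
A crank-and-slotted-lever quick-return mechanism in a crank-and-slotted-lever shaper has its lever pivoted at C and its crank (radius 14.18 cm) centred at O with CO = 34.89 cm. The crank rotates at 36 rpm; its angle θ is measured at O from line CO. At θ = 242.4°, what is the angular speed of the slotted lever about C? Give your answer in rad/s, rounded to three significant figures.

0.111

ω = 3.77 rad/s (from 36 rpm).
Crank pin A relative to C: A = (d + r cosθ, r sinθ); lever angle φ = atan2(r sinθ, d + r cosθ).
Differentiating tanφ: φ̇ = rω(d cosθ + r)/(d² + r² + 2dr cosθ).
d² + r² + 2dr cosθ = |CA|² = 0.0959962 m²;  d cosθ + r = -0.019844 m.
|ω_lever| = |0.1418·3.77·-0.019844| / 0.0959962 = 0.11051 rad/s.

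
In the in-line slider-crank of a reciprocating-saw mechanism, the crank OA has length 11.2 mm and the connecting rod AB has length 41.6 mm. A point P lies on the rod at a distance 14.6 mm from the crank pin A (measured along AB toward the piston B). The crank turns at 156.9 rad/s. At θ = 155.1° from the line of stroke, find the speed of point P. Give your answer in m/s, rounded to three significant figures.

1.24

ω = 156.9 rad/s.  Crank-pin speed |V_A| = rω = 1.7573 m/s, perpendicular to OA.
Rod angle: sinφ = −(r/L) sinθ ⇒ φ = -6.509°; ω_rod = −rω cosθ/√(L²−r²sin²θ) = +38.564 rad/s.
V_P = V_A + ω_rod × AP, with AP = 0.0146 m along the rod.
Components: V_Px = −rω sinθ − a·ω_rod·sinφ = -0.67605 m/s;  V_Py = rω cosθ + a·ω_rod·cosφ = -1.0345 m/s.
|V_P| = √(V_Px² + V_Py²) = 1.2358 m/s.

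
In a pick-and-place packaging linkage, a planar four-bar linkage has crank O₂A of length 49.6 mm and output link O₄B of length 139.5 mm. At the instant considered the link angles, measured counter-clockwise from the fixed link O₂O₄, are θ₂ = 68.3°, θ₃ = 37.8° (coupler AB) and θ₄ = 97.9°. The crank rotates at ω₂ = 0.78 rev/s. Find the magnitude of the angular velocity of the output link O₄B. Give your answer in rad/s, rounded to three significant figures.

ω₂ = 4.901 rad/s (from 0.78 rev/s).
Differentiating the loop-closure r₂e^{iθ₂}+r₃e^{iθ₃}=r₁+r₄e^{iθ₄} gives r₂ω₂e^{iθ₂}+r₃ω₃e^{iθ₃}=r₄ω₄e^{iθ₄}.
Eliminating the other unknown: ω₄ = r₂ω₂ sin(θ₂−θ₃) / [r₄ sin(θ₄−θ₃)].
Numerator sine = +0.50754; denominator sine = +0.86690.
Result = 0.0496·4.901·(+0.50754) / (0.1395·(+0.86690)) = +1.0202 rad/s; magnitude 1.0202 rad/s.

1.02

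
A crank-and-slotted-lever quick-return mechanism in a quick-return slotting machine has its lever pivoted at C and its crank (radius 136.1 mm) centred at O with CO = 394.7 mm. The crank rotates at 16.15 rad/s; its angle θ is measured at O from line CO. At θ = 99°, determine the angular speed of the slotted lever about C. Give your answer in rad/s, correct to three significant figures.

ω = 16.15 rad/s
Crank pin A relative to C: A = (d + r cosθ, r sinθ); lever angle φ = atan2(r sinθ, d + r cosθ).
Differentiating tanφ: φ̇ = rω(d cosθ + r)/(d² + r² + 2dr cosθ).
d² + r² + 2dr cosθ = |CA|² = 0.157504 m²;  d cosθ + r = +0.074355 m.
|ω_lever| = |0.1361·16.15·+0.074355| / 0.157504 = 1.0376 rad/s.

1.04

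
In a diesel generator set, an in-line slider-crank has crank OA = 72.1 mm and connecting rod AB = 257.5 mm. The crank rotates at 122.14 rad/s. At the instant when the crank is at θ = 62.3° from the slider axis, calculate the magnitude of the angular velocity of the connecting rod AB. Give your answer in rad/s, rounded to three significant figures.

16.4

ω = 122.1 rad/s
The rod makes angle φ with the slider axis where L sinφ = r sinθ; differentiating, L cosφ·φ̇ = r ω cosθ.
L cosφ = √(L² − r² sin²θ) = 0.24946 m.
|ω_rod| = r ω |cosθ| / √(L² − r² sin²θ) = 0.0721·122.1·0.46484/0.24946 = 16.409 rad/s.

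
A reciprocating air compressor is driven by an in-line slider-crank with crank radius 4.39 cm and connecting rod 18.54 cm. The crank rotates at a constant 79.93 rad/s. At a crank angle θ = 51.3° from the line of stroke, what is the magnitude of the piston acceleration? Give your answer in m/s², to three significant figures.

162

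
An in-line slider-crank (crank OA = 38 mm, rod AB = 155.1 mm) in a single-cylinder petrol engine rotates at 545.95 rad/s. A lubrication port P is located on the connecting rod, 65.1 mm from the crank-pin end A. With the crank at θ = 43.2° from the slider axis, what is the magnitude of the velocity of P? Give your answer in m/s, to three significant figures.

ω = 546 rad/s.  Crank-pin speed |V_A| = rω = 20.746 m/s, perpendicular to OA.
Rod angle: sinφ = −(r/L) sinθ ⇒ φ = -9.655°; ω_rod = −rω cosθ/√(L²−r²sin²θ) = -98.907 rad/s.
V_P = V_A + ω_rod × AP, with AP = 0.0651 m along the rod.
Components: V_Px = −rω sinθ − a·ω_rod·sinφ = -15.282 m/s;  V_Py = rω cosθ + a·ω_rod·cosφ = +8.7756 m/s.
|V_P| = √(V_Px² + V_Py²) = 17.622 m/s.

17.6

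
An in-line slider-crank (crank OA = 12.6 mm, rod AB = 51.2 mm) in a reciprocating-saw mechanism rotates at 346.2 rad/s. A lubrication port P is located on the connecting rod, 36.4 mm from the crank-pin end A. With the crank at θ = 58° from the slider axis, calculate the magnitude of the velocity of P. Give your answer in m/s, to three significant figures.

ω = 346.2 rad/s.  Crank-pin speed |V_A| = rω = 4.3621 m/s, perpendicular to OA.
Rod angle: sinφ = −(r/L) sinθ ⇒ φ = -12.046°; ω_rod = −rω cosθ/√(L²−r²sin²θ) = -46.164 rad/s.
V_P = V_A + ω_rod × AP, with AP = 0.0364 m along the rod.
Components: V_Px = −rω sinθ − a·ω_rod·sinφ = -4.05 m/s;  V_Py = rω cosθ + a·ω_rod·cosφ = +0.66819 m/s.
|V_P| = √(V_Px² + V_Py²) = 4.1047 m/s.

4.10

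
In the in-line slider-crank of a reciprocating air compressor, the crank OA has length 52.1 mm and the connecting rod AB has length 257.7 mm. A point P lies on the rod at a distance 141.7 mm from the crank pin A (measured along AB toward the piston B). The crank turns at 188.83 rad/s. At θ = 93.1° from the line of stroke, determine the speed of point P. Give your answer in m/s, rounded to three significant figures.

9.77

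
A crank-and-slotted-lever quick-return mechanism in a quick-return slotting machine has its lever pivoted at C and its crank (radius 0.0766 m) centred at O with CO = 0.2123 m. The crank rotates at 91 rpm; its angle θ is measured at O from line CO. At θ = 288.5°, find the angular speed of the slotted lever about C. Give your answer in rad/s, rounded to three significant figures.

ω = 9.529 rad/s (from 91 rpm).
Crank pin A relative to C: A = (d + r cosθ, r sinθ); lever angle φ = atan2(r sinθ, d + r cosθ).
Differentiating tanφ: φ̇ = rω(d cosθ + r)/(d² + r² + 2dr cosθ).
d² + r² + 2dr cosθ = |CA|² = 0.061259 m²;  d cosθ + r = +0.14396 m.
|ω_lever| = |0.0766·9.529·+0.14396| / 0.061259 = 1.7155 rad/s.

1.72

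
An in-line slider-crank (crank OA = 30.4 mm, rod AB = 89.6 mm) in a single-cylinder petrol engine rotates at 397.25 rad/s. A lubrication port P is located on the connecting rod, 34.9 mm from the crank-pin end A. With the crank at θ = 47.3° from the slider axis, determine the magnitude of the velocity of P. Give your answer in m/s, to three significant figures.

ω = 397.2 rad/s.  Crank-pin speed |V_A| = rω = 12.076 m/s, perpendicular to OA.
Rod angle: sinφ = −(r/L) sinθ ⇒ φ = -14.439°; ω_rod = −rω cosθ/√(L²−r²sin²θ) = -94.384 rad/s.
V_P = V_A + ω_rod × AP, with AP = 0.0349 m along the rod.
Components: V_Px = −rω sinθ − a·ω_rod·sinφ = -9.6965 m/s;  V_Py = rω cosθ + a·ω_rod·cosφ = +4.9998 m/s.
|V_P| = √(V_Px² + V_Py²) = 10.91 m/s.

10.9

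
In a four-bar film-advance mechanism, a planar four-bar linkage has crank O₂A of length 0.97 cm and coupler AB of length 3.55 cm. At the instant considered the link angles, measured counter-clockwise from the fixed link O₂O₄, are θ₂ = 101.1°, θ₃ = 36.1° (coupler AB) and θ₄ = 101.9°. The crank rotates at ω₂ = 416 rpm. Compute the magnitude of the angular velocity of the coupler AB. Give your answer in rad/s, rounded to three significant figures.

ω₂ = 43.56 rad/s (from 416 rpm).
Differentiating the loop-closure r₂e^{iθ₂}+r₃e^{iθ₃}=r₁+r₄e^{iθ₄} gives r₂ω₂e^{iθ₂}+r₃ω₃e^{iθ₃}=r₄ω₄e^{iθ₄}.
Eliminating the other unknown: ω₃ = r₂ω₂ sin(θ₄−θ₂) / [r₃ sin(θ₃−θ₄)].
Numerator sine = +0.01396; denominator sine = -0.91212.
Result = 0.0097·43.56·(+0.01396) / (0.0355·(-0.91212)) = -0.18221 rad/s; magnitude 0.18221 rad/s.

0.182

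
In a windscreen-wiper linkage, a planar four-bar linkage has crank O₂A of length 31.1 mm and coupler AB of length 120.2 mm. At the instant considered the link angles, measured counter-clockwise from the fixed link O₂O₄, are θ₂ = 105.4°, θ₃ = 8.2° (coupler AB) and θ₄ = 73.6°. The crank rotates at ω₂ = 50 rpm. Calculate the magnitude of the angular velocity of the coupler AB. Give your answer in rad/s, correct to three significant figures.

ω₂ = 5.236 rad/s (from 50 rpm).
Differentiating the loop-closure r₂e^{iθ₂}+r₃e^{iθ₃}=r₁+r₄e^{iθ₄} gives r₂ω₂e^{iθ₂}+r₃ω₃e^{iθ₃}=r₄ω₄e^{iθ₄}.
Eliminating the other unknown: ω₃ = r₂ω₂ sin(θ₄−θ₂) / [r₃ sin(θ₃−θ₄)].
Numerator sine = -0.52696; denominator sine = -0.90924.
Result = 0.0311·5.236·(-0.52696) / (0.1202·(-0.90924)) = +0.78515 rad/s; magnitude 0.78515 rad/s.

0.785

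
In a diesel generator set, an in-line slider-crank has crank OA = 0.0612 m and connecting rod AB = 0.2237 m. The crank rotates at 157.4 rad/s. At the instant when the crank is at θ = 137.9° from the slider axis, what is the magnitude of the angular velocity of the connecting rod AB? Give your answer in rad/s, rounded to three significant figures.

32.5

ω = 157.4 rad/s
The rod makes angle φ with the slider axis where L sinφ = r sinθ; differentiating, L cosφ·φ̇ = r ω cosθ.
L cosφ = √(L² − r² sin²θ) = 0.21991 m.
|ω_rod| = r ω |cosθ| / √(L² − r² sin²θ) = 0.0612·157.4·0.74198/0.21991 = 32.502 rad/s.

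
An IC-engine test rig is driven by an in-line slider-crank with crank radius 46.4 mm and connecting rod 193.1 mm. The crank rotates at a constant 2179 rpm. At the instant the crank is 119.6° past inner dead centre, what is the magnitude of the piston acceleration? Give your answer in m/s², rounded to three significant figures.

1490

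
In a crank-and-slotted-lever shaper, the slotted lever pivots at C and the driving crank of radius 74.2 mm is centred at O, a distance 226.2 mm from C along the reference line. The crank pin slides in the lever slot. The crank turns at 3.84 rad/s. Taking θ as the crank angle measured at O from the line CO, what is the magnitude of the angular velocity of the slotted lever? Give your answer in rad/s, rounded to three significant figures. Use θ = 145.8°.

1.11

ω = 3.84 rad/s
Crank pin A relative to C: A = (d + r cosθ, r sinθ); lever angle φ = atan2(r sinθ, d + r cosθ).
Differentiating tanφ: φ̇ = rω(d cosθ + r)/(d² + r² + 2dr cosθ).
d² + r² + 2dr cosθ = |CA|² = 0.0289086 m²;  d cosθ + r = -0.11289 m.
|ω_lever| = |0.0742·3.84·-0.11289| / 0.0289086 = 1.1126 rad/s.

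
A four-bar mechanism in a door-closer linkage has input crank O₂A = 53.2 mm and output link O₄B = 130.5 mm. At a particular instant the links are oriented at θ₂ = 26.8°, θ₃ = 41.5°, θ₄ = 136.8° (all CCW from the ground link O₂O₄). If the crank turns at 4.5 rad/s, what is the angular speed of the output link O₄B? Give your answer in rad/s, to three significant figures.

ω₂ = 4.5 rad/s
Differentiating the loop-closure r₂e^{iθ₂}+r₃e^{iθ₃}=r₁+r₄e^{iθ₄} gives r₂ω₂e^{iθ₂}+r₃ω₃e^{iθ₃}=r₄ω₄e^{iθ₄}.
Eliminating the other unknown: ω₄ = r₂ω₂ sin(θ₂−θ₃) / [r₄ sin(θ₄−θ₃)].
Numerator sine = -0.25376; denominator sine = +0.99572.
Result = 0.0532·4.5·(-0.25376) / (0.1305·(+0.99572)) = -0.46751 rad/s; magnitude 0.46751 rad/s.

0.468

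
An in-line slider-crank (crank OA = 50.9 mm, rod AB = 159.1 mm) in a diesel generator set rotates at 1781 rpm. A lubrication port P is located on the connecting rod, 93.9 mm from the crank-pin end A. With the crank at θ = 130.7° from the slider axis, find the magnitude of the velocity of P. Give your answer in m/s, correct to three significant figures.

ω = 186.5 rad/s.  Crank-pin speed |V_A| = rω = 9.4931 m/s, perpendicular to OA.
Rod angle: sinφ = −(r/L) sinθ ⇒ φ = -14.037°; ω_rod = −rω cosθ/√(L²−r²sin²θ) = +40.107 rad/s.
V_P = V_A + ω_rod × AP, with AP = 0.0939 m along the rod.
Components: V_Px = −rω sinθ − a·ω_rod·sinφ = -6.2836 m/s;  V_Py = rω cosθ + a·ω_rod·cosφ = -2.5369 m/s.
|V_P| = √(V_Px² + V_Py²) = 6.7764 m/s.

6.78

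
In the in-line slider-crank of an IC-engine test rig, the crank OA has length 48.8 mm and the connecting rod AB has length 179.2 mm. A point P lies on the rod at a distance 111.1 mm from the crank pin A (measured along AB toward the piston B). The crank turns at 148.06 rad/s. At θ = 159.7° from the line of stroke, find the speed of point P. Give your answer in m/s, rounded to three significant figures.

ω = 148.1 rad/s.  Crank-pin speed |V_A| = rω = 7.2253 m/s, perpendicular to OA.
Rod angle: sinφ = −(r/L) sinθ ⇒ φ = -5.421°; ω_rod = −rω cosθ/√(L²−r²sin²θ) = +37.986 rad/s.
V_P = V_A + ω_rod × AP, with AP = 0.1111 m along the rod.
Components: V_Px = −rω sinθ − a·ω_rod·sinφ = -2.108 m/s;  V_Py = rω cosθ + a·ω_rod·cosφ = -2.5752 m/s.
|V_P| = √(V_Px² + V_Py²) = 3.328 m/s.

3.33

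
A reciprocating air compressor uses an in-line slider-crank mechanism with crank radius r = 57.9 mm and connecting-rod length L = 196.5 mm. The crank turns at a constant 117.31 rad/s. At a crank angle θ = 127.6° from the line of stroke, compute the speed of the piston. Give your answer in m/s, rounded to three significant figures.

ω = 117.3 rad/s
For an in-line slider-crank, x = r cosθ + √(L² − r² sin²θ), so v = −rω sinθ·[1 + r cosθ/√(L² − r² sin²θ)].
With r = 0.0579 m, L = 0.1965 m, θ = 127.6°: √(L² − r² sin²θ) = 0.19107 m.
v = −0.0579·117.3·0.79229·[1 + 0.0579·-0.61015/0.19107] = -4.3864 m/s.
|v| = 4.3864 m/s.

4.39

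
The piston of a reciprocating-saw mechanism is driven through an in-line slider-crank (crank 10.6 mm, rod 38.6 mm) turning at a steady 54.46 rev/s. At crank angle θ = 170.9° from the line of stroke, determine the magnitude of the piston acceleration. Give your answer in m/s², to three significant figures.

ω = 2π·54.5 = 342.2 rad/s
x(θ) = r cosθ + √(L² − r² sin²θ); with ω constant, a = ω²·d²x/dθ².
d²x/dθ² = −r cosθ − r²(cos2θ)/√u − r⁴ sin²2θ/(4u^{3/2}),  u = L² − r² sin²θ = 0.00148715 m².
Substituting r = 0.0106 m, L = 0.0386 m, θ = 170.9°: d²x/dθ² = +0.0076934 m.
a = ω²·d²x/dθ² = (342.2)²·(+0.0076934) = +900.8 m/s²;  |a| = 900.8 m/s².

901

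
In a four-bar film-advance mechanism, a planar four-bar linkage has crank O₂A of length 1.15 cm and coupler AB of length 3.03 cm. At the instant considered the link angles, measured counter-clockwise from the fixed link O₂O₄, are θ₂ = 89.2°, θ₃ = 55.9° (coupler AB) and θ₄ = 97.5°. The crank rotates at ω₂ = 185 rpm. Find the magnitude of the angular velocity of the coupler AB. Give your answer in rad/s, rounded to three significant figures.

ω₂ = 19.37 rad/s (from 185 rpm).
Differentiating the loop-closure r₂e^{iθ₂}+r₃e^{iθ₃}=r₁+r₄e^{iθ₄} gives r₂ω₂e^{iθ₂}+r₃ω₃e^{iθ₃}=r₄ω₄e^{iθ₄}.
Eliminating the other unknown: ω₃ = r₂ω₂ sin(θ₄−θ₂) / [r₃ sin(θ₃−θ₄)].
Numerator sine = +0.14436; denominator sine = -0.66393.
Result = 0.0115·19.37·(+0.14436) / (0.0303·(-0.66393)) = -1.5987 rad/s; magnitude 1.5987 rad/s.

1.60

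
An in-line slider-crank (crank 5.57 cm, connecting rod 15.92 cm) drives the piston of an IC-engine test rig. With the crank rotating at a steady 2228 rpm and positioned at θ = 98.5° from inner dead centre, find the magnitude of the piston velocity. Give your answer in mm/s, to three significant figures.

ω = 2π·2228/60 = 233.3 rad/s
For an in-line slider-crank, x = r cosθ + √(L² − r² sin²θ), so v = −rω sinθ·[1 + r cosθ/√(L² − r² sin²θ)].
With r = 0.0557 m, L = 0.1592 m, θ = 98.5°: √(L² − r² sin²θ) = 0.14937 m.
v = −0.0557·233.3·0.98902·[1 + 0.0557·-0.14781/0.14937] = -12.144 m/s.
|v| = 12.144 m/s = 12144 mm/s.

12100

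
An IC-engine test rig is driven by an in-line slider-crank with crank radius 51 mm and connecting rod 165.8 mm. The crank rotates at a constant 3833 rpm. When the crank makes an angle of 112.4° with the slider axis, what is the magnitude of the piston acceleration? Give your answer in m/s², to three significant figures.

4970

ω = 2π·3833/60 = 401.4 rad/s
x(θ) = r cosθ + √(L² − r² sin²θ); with ω constant, a = ω²·d²x/dθ².
d²x/dθ² = −r cosθ − r²(cos2θ)/√u − r⁴ sin²2θ/(4u^{3/2}),  u = L² − r² sin²θ = 0.0252663 m².
Substituting r = 0.051 m, L = 0.1658 m, θ = 112.4°: d²x/dθ² = +0.030836 m.
a = ω²·d²x/dθ² = (401.4)²·(+0.030836) = +4968.2 m/s²;  |a| = 4968.2 m/s².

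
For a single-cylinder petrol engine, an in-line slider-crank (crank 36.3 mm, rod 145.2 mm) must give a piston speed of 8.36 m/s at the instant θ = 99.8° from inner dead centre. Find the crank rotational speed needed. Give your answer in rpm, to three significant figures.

2330

For an in-line slider-crank, |v_piston| = rω|sinθ|·[1 + r cosθ/√(L² − r² sin²θ)].
With r = 0.0363 m, L = 0.1452 m, θ = 99.8°: the bracketed kinematic factor |dx/dθ| = 0.0342 m.
ω = v/|dx/dθ| = 8.36/0.0342 = 244.45 rad/s.
N = 60ω/(2π) = 2334.3 rpm.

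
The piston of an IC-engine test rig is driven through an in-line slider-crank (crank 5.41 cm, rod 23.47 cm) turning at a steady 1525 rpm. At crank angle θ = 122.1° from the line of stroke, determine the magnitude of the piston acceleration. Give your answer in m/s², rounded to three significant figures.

871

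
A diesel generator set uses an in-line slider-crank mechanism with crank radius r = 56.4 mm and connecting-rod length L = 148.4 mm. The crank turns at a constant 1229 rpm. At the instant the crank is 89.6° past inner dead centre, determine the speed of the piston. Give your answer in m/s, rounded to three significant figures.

7.28

ω = 2π·1229/60 = 128.7 rad/s
For an in-line slider-crank, x = r cosθ + √(L² − r² sin²θ), so v = −rω sinθ·[1 + r cosθ/√(L² − r² sin²θ)].
With r = 0.0564 m, L = 0.1484 m, θ = 89.6°: √(L² − r² sin²θ) = 0.13727 m.
v = −0.0564·128.7·0.99998·[1 + 0.0564·0.00698/0.13727] = -7.2794 m/s.
|v| = 7.2794 m/s.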